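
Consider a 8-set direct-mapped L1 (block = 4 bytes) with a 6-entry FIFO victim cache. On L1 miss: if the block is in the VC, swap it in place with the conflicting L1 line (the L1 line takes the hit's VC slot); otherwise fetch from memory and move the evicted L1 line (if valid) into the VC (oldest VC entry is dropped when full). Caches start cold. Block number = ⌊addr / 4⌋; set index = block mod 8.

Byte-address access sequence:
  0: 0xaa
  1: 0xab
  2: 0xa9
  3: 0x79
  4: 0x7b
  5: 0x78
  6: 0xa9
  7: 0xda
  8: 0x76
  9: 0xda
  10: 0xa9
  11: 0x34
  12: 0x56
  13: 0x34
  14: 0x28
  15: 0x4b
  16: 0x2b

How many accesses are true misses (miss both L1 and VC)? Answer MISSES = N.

MISSES = 8

0: 0xaa (blk 42, set 2) → MISS  vc=[]
1: 0xab (blk 42, set 2) → L1-HIT  vc=[]
2: 0xa9 (blk 42, set 2) → L1-HIT  vc=[]
3: 0x79 (blk 30, set 6) → MISS  vc=[]
4: 0x7b (blk 30, set 6) → L1-HIT  vc=[]
5: 0x78 (blk 30, set 6) → L1-HIT  vc=[]
6: 0xa9 (blk 42, set 2) → L1-HIT  vc=[]
7: 0xda (blk 54, set 6) → MISS  vc=[30]
8: 0x76 (blk 29, set 5) → MISS  vc=[30]
9: 0xda (blk 54, set 6) → L1-HIT  vc=[30]
10: 0xa9 (blk 42, set 2) → L1-HIT  vc=[30]
11: 0x34 (blk 13, set 5) → MISS  vc=[30, 29]
12: 0x56 (blk 21, set 5) → MISS  vc=[30, 29, 13]
13: 0x34 (blk 13, set 5) → VC-HIT  vc=[30, 29, 21]
14: 0x28 (blk 10, set 2) → MISS  vc=[30, 29, 21, 42]
15: 0x4b (blk 18, set 2) → MISS  vc=[30, 29, 21, 42, 10]
16: 0x2b (blk 10, set 2) → VC-HIT  vc=[30, 29, 21, 42, 18]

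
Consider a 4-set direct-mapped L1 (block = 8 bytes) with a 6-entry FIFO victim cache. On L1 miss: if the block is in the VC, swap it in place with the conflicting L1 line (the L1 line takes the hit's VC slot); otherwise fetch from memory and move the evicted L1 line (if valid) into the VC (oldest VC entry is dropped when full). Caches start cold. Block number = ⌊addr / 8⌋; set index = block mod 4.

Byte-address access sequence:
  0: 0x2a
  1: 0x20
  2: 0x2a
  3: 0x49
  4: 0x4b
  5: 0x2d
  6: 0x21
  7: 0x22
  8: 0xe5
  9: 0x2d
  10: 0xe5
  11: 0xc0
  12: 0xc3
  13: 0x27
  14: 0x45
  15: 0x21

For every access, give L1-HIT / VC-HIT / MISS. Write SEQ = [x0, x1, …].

0: 0x2a (blk 5, set 1) → MISS  vc=[]
1: 0x20 (blk 4, set 0) → MISS  vc=[]
2: 0x2a (blk 5, set 1) → L1-HIT  vc=[]
3: 0x49 (blk 9, set 1) → MISS  vc=[5]
4: 0x4b (blk 9, set 1) → L1-HIT  vc=[5]
5: 0x2d (blk 5, set 1) → VC-HIT  vc=[9]
6: 0x21 (blk 4, set 0) → L1-HIT  vc=[9]
7: 0x22 (blk 4, set 0) → L1-HIT  vc=[9]
8: 0xe5 (blk 28, set 0) → MISS  vc=[9, 4]
9: 0x2d (blk 5, set 1) → L1-HIT  vc=[9, 4]
10: 0xe5 (blk 28, set 0) → L1-HIT  vc=[9, 4]
11: 0xc0 (blk 24, set 0) → MISS  vc=[9, 4, 28]
12: 0xc3 (blk 24, set 0) → L1-HIT  vc=[9, 4, 28]
13: 0x27 (blk 4, set 0) → VC-HIT  vc=[9, 24, 28]
14: 0x45 (blk 8, set 0) → MISS  vc=[9, 24, 28, 4]
15: 0x21 (blk 4, set 0) → VC-HIT  vc=[9, 24, 28, 8]

SEQ = [MISS, MISS, L1-HIT, MISS, L1-HIT, VC-HIT, L1-HIT, L1-HIT, MISS, L1-HIT, L1-HIT, MISS, L1-HIT, VC-HIT, MISS, VC-HIT]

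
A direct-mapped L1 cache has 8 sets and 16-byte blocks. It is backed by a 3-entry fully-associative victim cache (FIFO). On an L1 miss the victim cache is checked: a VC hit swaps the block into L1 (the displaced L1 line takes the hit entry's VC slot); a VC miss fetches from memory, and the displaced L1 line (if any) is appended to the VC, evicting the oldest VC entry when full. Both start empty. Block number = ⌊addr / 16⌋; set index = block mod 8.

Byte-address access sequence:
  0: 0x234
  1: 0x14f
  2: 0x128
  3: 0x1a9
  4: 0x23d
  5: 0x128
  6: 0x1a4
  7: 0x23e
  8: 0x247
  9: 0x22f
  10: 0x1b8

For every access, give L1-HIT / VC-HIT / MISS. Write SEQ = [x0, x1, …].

#0 0x234→b35/s3 MISS; vc=[]
#1 0x14f→b20/s4 MISS; vc=[]
#2 0x128→b18/s2 MISS; vc=[]
#3 0x1a9→b26/s2 MISS; vc=[18]
#4 0x23d→b35/s3 L1-HIT; vc=[18]
#5 0x128→b18/s2 VC-HIT; vc=[26]
#6 0x1a4→b26/s2 VC-HIT; vc=[18]
#7 0x23e→b35/s3 L1-HIT; vc=[18]
#8 0x247→b36/s4 MISS; vc=[18,20]
#9 0x22f→b34/s2 MISS; vc=[18,20,26]
#10 0x1b8→b27/s3 MISS; vc=[20,26,35]

SEQ = [MISS, MISS, MISS, MISS, L1-HIT, VC-HIT, VC-HIT, L1-HIT, MISS, MISS, MISS]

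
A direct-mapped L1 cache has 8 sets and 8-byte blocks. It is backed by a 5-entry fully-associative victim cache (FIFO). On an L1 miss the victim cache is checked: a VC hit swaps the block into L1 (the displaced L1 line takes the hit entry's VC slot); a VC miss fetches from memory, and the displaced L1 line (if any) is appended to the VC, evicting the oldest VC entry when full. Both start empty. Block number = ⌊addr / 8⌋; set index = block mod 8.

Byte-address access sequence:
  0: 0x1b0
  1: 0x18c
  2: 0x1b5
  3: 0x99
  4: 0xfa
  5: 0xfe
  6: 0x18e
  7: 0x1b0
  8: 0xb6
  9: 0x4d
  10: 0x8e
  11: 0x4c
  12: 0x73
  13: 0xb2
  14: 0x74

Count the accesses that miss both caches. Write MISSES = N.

#0 0x1b0→b54/s6 MISS; vc=[]
#1 0x18c→b49/s1 MISS; vc=[]
#2 0x1b5→b54/s6 L1-HIT; vc=[]
#3 0x99→b19/s3 MISS; vc=[]
#4 0xfa→b31/s7 MISS; vc=[]
#5 0xfe→b31/s7 L1-HIT; vc=[]
#6 0x18e→b49/s1 L1-HIT; vc=[]
#7 0x1b0→b54/s6 L1-HIT; vc=[]
#8 0xb6→b22/s6 MISS; vc=[54]
#9 0x4d→b9/s1 MISS; vc=[54,49]
#10 0x8e→b17/s1 MISS; vc=[54,49,9]
#11 0x4c→b9/s1 VC-HIT; vc=[54,49,17]
#12 0x73→b14/s6 MISS; vc=[54,49,17,22]
#13 0xb2→b22/s6 VC-HIT; vc=[54,49,17,14]
#14 0x74→b14/s6 VC-HIT; vc=[54,49,17,22]

MISSES = 8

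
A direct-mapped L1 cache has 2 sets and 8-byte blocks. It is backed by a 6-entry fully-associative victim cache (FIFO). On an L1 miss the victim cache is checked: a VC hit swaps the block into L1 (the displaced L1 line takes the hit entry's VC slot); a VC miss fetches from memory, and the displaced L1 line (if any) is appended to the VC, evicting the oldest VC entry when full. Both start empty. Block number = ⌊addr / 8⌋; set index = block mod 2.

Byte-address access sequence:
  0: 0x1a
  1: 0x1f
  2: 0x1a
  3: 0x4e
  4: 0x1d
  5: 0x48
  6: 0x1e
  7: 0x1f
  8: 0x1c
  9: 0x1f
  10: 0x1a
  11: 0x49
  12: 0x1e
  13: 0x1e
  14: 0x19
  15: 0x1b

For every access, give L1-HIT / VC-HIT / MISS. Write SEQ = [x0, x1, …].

0: 0x1a (blk 3, set 1) → MISS  vc=[]
1: 0x1f (blk 3, set 1) → L1-HIT  vc=[]
2: 0x1a (blk 3, set 1) → L1-HIT  vc=[]
3: 0x4e (blk 9, set 1) → MISS  vc=[3]
4: 0x1d (blk 3, set 1) → VC-HIT  vc=[9]
5: 0x48 (blk 9, set 1) → VC-HIT  vc=[3]
6: 0x1e (blk 3, set 1) → VC-HIT  vc=[9]
7: 0x1f (blk 3, set 1) → L1-HIT  vc=[9]
8: 0x1c (blk 3, set 1) → L1-HIT  vc=[9]
9: 0x1f (blk 3, set 1) → L1-HIT  vc=[9]
10: 0x1a (blk 3, set 1) → L1-HIT  vc=[9]
11: 0x49 (blk 9, set 1) → VC-HIT  vc=[3]
12: 0x1e (blk 3, set 1) → VC-HIT  vc=[9]
13: 0x1e (blk 3, set 1) → L1-HIT  vc=[9]
14: 0x19 (blk 3, set 1) → L1-HIT  vc=[9]
15: 0x1b (blk 3, set 1) → L1-HIT  vc=[9]

SEQ = [MISS, L1-HIT, L1-HIT, MISS, VC-HIT, VC-HIT, VC-HIT, L1-HIT, L1-HIT, L1-HIT, L1-HIT, VC-HIT, VC-HIT, L1-HIT, L1-HIT, L1-HIT]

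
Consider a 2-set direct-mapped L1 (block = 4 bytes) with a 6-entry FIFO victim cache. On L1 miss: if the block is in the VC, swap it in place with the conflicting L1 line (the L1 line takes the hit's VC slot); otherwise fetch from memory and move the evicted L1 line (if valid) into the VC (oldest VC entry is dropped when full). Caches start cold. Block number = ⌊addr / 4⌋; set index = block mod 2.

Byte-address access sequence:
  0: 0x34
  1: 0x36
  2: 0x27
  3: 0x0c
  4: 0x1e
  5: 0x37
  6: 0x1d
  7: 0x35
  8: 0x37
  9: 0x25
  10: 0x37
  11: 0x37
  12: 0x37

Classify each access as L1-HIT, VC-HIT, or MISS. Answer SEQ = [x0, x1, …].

#0 0x34→b13/s1 MISS; vc=[]
#1 0x36→b13/s1 L1-HIT; vc=[]
#2 0x27→b9/s1 MISS; vc=[13]
#3 0xc→b3/s1 MISS; vc=[13,9]
#4 0x1e→b7/s1 MISS; vc=[13,9,3]
#5 0x37→b13/s1 VC-HIT; vc=[7,9,3]
#6 0x1d→b7/s1 VC-HIT; vc=[13,9,3]
#7 0x35→b13/s1 VC-HIT; vc=[7,9,3]
#8 0x37→b13/s1 L1-HIT; vc=[7,9,3]
#9 0x25→b9/s1 VC-HIT; vc=[7,13,3]
#10 0x37→b13/s1 VC-HIT; vc=[7,9,3]
#11 0x37→b13/s1 L1-HIT; vc=[7,9,3]
#12 0x37→b13/s1 L1-HIT; vc=[7,9,3]

SEQ = [MISS, L1-HIT, MISS, MISS, MISS, VC-HIT, VC-HIT, VC-HIT, L1-HIT, VC-HIT, VC-HIT, L1-HIT, L1-HIT]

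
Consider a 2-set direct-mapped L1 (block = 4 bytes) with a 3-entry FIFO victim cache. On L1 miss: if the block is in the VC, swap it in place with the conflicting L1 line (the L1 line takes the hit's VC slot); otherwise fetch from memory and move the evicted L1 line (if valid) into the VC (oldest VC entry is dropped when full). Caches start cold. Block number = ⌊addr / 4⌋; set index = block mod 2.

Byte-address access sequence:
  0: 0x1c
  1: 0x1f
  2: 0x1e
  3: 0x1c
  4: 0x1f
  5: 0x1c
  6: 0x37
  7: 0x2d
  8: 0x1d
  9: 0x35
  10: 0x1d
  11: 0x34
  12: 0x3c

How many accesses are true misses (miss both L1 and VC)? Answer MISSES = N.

#0 0x1c→b7/s1 MISS; vc=[]
#1 0x1f→b7/s1 L1-HIT; vc=[]
#2 0x1e→b7/s1 L1-HIT; vc=[]
#3 0x1c→b7/s1 L1-HIT; vc=[]
#4 0x1f→b7/s1 L1-HIT; vc=[]
#5 0x1c→b7/s1 L1-HIT; vc=[]
#6 0x37→b13/s1 MISS; vc=[7]
#7 0x2d→b11/s1 MISS; vc=[7,13]
#8 0x1d→b7/s1 VC-HIT; vc=[11,13]
#9 0x35→b13/s1 VC-HIT; vc=[11,7]
#10 0x1d→b7/s1 VC-HIT; vc=[11,13]
#11 0x34→b13/s1 VC-HIT; vc=[11,7]
#12 0x3c→b15/s1 MISS; vc=[11,7,13]

MISSES = 4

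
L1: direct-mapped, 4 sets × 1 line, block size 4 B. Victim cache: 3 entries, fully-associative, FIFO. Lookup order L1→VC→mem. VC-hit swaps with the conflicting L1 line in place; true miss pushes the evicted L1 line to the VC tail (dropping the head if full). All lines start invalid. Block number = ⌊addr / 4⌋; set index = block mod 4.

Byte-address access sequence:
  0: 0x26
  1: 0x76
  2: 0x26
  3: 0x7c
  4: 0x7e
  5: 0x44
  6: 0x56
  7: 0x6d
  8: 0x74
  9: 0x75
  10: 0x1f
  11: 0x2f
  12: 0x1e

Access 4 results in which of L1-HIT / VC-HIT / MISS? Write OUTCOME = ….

OUTCOME = L1-HIT

0: 0x26 (blk 9, set 1) → MISS  vc=[]
1: 0x76 (blk 29, set 1) → MISS  vc=[9]
2: 0x26 (blk 9, set 1) → VC-HIT  vc=[29]
3: 0x7c (blk 31, set 3) → MISS  vc=[29]
4: 0x7e (blk 31, set 3) → L1-HIT  vc=[29]
5: 0x44 (blk 17, set 1) → MISS  vc=[29, 9]
6: 0x56 (blk 21, set 1) → MISS  vc=[29, 9, 17]
7: 0x6d (blk 27, set 3) → MISS  vc=[9, 17, 31]
8: 0x74 (blk 29, set 1) → MISS  vc=[17, 31, 21]
9: 0x75 (blk 29, set 1) → L1-HIT  vc=[17, 31, 21]
10: 0x1f (blk 7, set 3) → MISS  vc=[31, 21, 27]
11: 0x2f (blk 11, set 3) → MISS  vc=[21, 27, 7]
12: 0x1e (blk 7, set 3) → VC-HIT  vc=[21, 27, 11]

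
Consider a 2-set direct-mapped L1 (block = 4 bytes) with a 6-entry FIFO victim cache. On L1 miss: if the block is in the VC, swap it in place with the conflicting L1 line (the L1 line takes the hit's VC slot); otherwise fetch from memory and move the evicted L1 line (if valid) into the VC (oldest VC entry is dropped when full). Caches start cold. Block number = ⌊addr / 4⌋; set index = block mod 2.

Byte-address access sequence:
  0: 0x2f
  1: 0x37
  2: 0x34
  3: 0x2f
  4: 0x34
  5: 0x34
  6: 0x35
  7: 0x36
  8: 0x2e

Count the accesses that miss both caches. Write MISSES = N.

#0 0x2f→b11/s1 MISS; vc=[]
#1 0x37→b13/s1 MISS; vc=[11]
#2 0x34→b13/s1 L1-HIT; vc=[11]
#3 0x2f→b11/s1 VC-HIT; vc=[13]
#4 0x34→b13/s1 VC-HIT; vc=[11]
#5 0x34→b13/s1 L1-HIT; vc=[11]
#6 0x35→b13/s1 L1-HIT; vc=[11]
#7 0x36→b13/s1 L1-HIT; vc=[11]
#8 0x2e→b11/s1 VC-HIT; vc=[13]

MISSES = 2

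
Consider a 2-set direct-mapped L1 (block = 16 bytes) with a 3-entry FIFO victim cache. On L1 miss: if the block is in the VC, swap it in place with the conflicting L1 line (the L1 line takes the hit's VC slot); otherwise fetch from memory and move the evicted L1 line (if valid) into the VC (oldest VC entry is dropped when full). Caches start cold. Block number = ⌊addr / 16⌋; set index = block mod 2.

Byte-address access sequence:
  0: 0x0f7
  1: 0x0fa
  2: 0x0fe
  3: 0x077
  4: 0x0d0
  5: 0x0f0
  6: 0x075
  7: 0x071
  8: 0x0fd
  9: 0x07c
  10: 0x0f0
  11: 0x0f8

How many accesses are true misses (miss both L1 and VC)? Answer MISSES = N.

MISSES = 3

  [0] addr=0xf7 blk=15 s=1: MISS | VC []
  [1] addr=0xfa blk=15 s=1: L1-HIT | VC []
  [2] addr=0xfe blk=15 s=1: L1-HIT | VC []
  [3] addr=0x77 blk=7 s=1: MISS | VC [15]
  [4] addr=0xd0 blk=13 s=1: MISS | VC [15, 7]
  [5] addr=0xf0 blk=15 s=1: VC-HIT | VC [13, 7]
  [6] addr=0x75 blk=7 s=1: VC-HIT | VC [13, 15]
  [7] addr=0x71 blk=7 s=1: L1-HIT | VC [13, 15]
  [8] addr=0xfd blk=15 s=1: VC-HIT | VC [13, 7]
  [9] addr=0x7c blk=7 s=1: VC-HIT | VC [13, 15]
  [10] addr=0xf0 blk=15 s=1: VC-HIT | VC [13, 7]
  [11] addr=0xf8 blk=15 s=1: L1-HIT | VC [13, 7]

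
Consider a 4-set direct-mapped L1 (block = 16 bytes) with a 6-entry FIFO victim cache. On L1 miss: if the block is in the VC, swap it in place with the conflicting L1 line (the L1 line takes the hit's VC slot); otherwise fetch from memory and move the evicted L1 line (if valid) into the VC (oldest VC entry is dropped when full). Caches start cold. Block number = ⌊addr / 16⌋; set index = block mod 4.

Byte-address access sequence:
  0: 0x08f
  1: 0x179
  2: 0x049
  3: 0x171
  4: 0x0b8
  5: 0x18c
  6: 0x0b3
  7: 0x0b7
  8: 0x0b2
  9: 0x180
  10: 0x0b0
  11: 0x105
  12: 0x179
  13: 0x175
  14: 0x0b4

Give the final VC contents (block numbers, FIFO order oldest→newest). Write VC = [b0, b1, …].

VC = [8, 23, 4, 24]

#0 0x8f→b8/s0 MISS; vc=[]
#1 0x179→b23/s3 MISS; vc=[]
#2 0x49→b4/s0 MISS; vc=[8]
#3 0x171→b23/s3 L1-HIT; vc=[8]
#4 0xb8→b11/s3 MISS; vc=[8,23]
#5 0x18c→b24/s0 MISS; vc=[8,23,4]
#6 0xb3→b11/s3 L1-HIT; vc=[8,23,4]
#7 0xb7→b11/s3 L1-HIT; vc=[8,23,4]
#8 0xb2→b11/s3 L1-HIT; vc=[8,23,4]
#9 0x180→b24/s0 L1-HIT; vc=[8,23,4]
#10 0xb0→b11/s3 L1-HIT; vc=[8,23,4]
#11 0x105→b16/s0 MISS; vc=[8,23,4,24]
#12 0x179→b23/s3 VC-HIT; vc=[8,11,4,24]
#13 0x175→b23/s3 L1-HIT; vc=[8,11,4,24]
#14 0xb4→b11/s3 VC-HIT; vc=[8,23,4,24]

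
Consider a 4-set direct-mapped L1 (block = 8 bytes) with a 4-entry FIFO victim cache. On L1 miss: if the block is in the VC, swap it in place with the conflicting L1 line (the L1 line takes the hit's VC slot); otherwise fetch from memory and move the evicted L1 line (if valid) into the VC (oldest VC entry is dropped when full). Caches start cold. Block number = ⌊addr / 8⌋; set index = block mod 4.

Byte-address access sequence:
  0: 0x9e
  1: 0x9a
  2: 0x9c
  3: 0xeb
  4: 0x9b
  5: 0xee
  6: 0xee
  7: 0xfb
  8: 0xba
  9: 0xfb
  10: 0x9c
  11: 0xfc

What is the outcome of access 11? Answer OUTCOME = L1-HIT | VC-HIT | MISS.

OUTCOME = VC-HIT

0: 0x9e (blk 19, set 3) → MISS  vc=[]
1: 0x9a (blk 19, set 3) → L1-HIT  vc=[]
2: 0x9c (blk 19, set 3) → L1-HIT  vc=[]
3: 0xeb (blk 29, set 1) → MISS  vc=[]
4: 0x9b (blk 19, set 3) → L1-HIT  vc=[]
5: 0xee (blk 29, set 1) → L1-HIT  vc=[]
6: 0xee (blk 29, set 1) → L1-HIT  vc=[]
7: 0xfb (blk 31, set 3) → MISS  vc=[19]
8: 0xba (blk 23, set 3) → MISS  vc=[19, 31]
9: 0xfb (blk 31, set 3) → VC-HIT  vc=[19, 23]
10: 0x9c (blk 19, set 3) → VC-HIT  vc=[31, 23]
11: 0xfc (blk 31, set 3) → VC-HIT  vc=[19, 23]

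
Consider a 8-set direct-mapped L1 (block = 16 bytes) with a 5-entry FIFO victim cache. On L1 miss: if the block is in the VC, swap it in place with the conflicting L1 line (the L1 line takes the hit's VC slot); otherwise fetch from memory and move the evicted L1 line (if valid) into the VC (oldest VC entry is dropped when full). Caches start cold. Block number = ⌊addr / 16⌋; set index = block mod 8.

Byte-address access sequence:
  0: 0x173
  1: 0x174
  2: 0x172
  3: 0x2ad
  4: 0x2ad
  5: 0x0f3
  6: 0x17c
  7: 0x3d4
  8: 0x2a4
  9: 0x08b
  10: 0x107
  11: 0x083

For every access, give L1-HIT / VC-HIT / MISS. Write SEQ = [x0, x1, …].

#0 0x173→b23/s7 MISS; vc=[]
#1 0x174→b23/s7 L1-HIT; vc=[]
#2 0x172→b23/s7 L1-HIT; vc=[]
#3 0x2ad→b42/s2 MISS; vc=[]
#4 0x2ad→b42/s2 L1-HIT; vc=[]
#5 0xf3→b15/s7 MISS; vc=[23]
#6 0x17c→b23/s7 VC-HIT; vc=[15]
#7 0x3d4→b61/s5 MISS; vc=[15]
#8 0x2a4→b42/s2 L1-HIT; vc=[15]
#9 0x8b→b8/s0 MISS; vc=[15]
#10 0x107→b16/s0 MISS; vc=[15,8]
#11 0x83→b8/s0 VC-HIT; vc=[15,16]

SEQ = [MISS, L1-HIT, L1-HIT, MISS, L1-HIT, MISS, VC-HIT, MISS, L1-HIT, MISS, MISS, VC-HIT]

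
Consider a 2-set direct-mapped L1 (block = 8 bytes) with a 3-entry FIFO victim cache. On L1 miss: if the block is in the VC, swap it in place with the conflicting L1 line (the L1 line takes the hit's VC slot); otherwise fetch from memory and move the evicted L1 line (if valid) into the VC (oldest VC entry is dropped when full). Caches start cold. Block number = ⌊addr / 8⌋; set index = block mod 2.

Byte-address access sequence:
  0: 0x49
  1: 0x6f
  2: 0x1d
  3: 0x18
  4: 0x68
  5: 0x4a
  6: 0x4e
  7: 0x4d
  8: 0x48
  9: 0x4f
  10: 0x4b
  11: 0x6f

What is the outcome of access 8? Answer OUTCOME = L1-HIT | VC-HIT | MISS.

OUTCOME = L1-HIT

0: 0x49 (blk 9, set 1) → MISS  vc=[]
1: 0x6f (blk 13, set 1) → MISS  vc=[9]
2: 0x1d (blk 3, set 1) → MISS  vc=[9, 13]
3: 0x18 (blk 3, set 1) → L1-HIT  vc=[9, 13]
4: 0x68 (blk 13, set 1) → VC-HIT  vc=[9, 3]
5: 0x4a (blk 9, set 1) → VC-HIT  vc=[13, 3]
6: 0x4e (blk 9, set 1) → L1-HIT  vc=[13, 3]
7: 0x4d (blk 9, set 1) → L1-HIT  vc=[13, 3]
8: 0x48 (blk 9, set 1) → L1-HIT  vc=[13, 3]
9: 0x4f (blk 9, set 1) → L1-HIT  vc=[13, 3]
10: 0x4b (blk 9, set 1) → L1-HIT  vc=[13, 3]
11: 0x6f (blk 13, set 1) → VC-HIT  vc=[9, 3]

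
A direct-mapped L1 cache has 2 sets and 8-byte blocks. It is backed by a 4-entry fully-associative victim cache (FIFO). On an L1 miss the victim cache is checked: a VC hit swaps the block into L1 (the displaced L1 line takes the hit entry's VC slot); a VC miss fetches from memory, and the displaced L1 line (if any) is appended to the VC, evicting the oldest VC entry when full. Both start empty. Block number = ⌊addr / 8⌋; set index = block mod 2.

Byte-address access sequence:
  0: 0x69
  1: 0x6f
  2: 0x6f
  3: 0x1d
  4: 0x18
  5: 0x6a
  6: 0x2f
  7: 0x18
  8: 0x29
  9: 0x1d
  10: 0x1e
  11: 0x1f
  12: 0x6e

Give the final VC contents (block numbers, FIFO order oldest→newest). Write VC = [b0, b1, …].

#0 0x69→b13/s1 MISS; vc=[]
#1 0x6f→b13/s1 L1-HIT; vc=[]
#2 0x6f→b13/s1 L1-HIT; vc=[]
#3 0x1d→b3/s1 MISS; vc=[13]
#4 0x18→b3/s1 L1-HIT; vc=[13]
#5 0x6a→b13/s1 VC-HIT; vc=[3]
#6 0x2f→b5/s1 MISS; vc=[3,13]
#7 0x18→b3/s1 VC-HIT; vc=[5,13]
#8 0x29→b5/s1 VC-HIT; vc=[3,13]
#9 0x1d→b3/s1 VC-HIT; vc=[5,13]
#10 0x1e→b3/s1 L1-HIT; vc=[5,13]
#11 0x1f→b3/s1 L1-HIT; vc=[5,13]
#12 0x6e→b13/s1 VC-HIT; vc=[5,3]

VC = [5, 3]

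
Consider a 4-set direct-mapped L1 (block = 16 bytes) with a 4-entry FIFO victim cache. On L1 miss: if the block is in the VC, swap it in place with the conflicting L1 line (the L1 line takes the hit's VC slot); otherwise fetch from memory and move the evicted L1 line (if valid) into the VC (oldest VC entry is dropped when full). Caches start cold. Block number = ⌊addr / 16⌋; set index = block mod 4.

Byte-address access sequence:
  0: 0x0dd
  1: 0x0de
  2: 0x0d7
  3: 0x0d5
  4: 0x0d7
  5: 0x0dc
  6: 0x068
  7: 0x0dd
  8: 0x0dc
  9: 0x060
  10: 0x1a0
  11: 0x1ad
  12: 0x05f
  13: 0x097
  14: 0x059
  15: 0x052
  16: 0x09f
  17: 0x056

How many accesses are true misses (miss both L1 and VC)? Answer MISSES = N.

0: 0xdd (blk 13, set 1) → MISS  vc=[]
1: 0xde (blk 13, set 1) → L1-HIT  vc=[]
2: 0xd7 (blk 13, set 1) → L1-HIT  vc=[]
3: 0xd5 (blk 13, set 1) → L1-HIT  vc=[]
4: 0xd7 (blk 13, set 1) → L1-HIT  vc=[]
5: 0xdc (blk 13, set 1) → L1-HIT  vc=[]
6: 0x68 (blk 6, set 2) → MISS  vc=[]
7: 0xdd (blk 13, set 1) → L1-HIT  vc=[]
8: 0xdc (blk 13, set 1) → L1-HIT  vc=[]
9: 0x60 (blk 6, set 2) → L1-HIT  vc=[]
10: 0x1a0 (blk 26, set 2) → MISS  vc=[6]
11: 0x1ad (blk 26, set 2) → L1-HIT  vc=[6]
12: 0x5f (blk 5, set 1) → MISS  vc=[6, 13]
13: 0x97 (blk 9, set 1) → MISS  vc=[6, 13, 5]
14: 0x59 (blk 5, set 1) → VC-HIT  vc=[6, 13, 9]
15: 0x52 (blk 5, set 1) → L1-HIT  vc=[6, 13, 9]
16: 0x9f (blk 9, set 1) → VC-HIT  vc=[6, 13, 5]
17: 0x56 (blk 5, set 1) → VC-HIT  vc=[6, 13, 9]

MISSES = 5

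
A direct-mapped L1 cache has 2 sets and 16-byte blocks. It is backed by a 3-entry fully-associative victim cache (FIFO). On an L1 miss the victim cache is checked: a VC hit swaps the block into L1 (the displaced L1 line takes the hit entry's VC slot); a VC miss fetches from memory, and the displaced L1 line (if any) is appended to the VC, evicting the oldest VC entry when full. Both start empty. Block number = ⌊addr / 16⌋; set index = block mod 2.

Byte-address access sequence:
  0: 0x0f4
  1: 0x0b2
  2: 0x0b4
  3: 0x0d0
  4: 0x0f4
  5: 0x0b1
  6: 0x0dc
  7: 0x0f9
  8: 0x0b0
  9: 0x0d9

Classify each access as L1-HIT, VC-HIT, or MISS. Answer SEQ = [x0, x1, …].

SEQ = [MISS, MISS, L1-HIT, MISS, VC-HIT, VC-HIT, VC-HIT, VC-HIT, VC-HIT, VC-HIT]

  [0] addr=0xf4 blk=15 s=1: MISS | VC []
  [1] addr=0xb2 blk=11 s=1: MISS | VC [15]
  [2] addr=0xb4 blk=11 s=1: L1-HIT | VC [15]
  [3] addr=0xd0 blk=13 s=1: MISS | VC [15, 11]
  [4] addr=0xf4 blk=15 s=1: VC-HIT | VC [13, 11]
  [5] addr=0xb1 blk=11 s=1: VC-HIT | VC [13, 15]
  [6] addr=0xdc blk=13 s=1: VC-HIT | VC [11, 15]
  [7] addr=0xf9 blk=15 s=1: VC-HIT | VC [11, 13]
  [8] addr=0xb0 blk=11 s=1: VC-HIT | VC [15, 13]
  [9] addr=0xd9 blk=13 s=1: VC-HIT | VC [15, 11]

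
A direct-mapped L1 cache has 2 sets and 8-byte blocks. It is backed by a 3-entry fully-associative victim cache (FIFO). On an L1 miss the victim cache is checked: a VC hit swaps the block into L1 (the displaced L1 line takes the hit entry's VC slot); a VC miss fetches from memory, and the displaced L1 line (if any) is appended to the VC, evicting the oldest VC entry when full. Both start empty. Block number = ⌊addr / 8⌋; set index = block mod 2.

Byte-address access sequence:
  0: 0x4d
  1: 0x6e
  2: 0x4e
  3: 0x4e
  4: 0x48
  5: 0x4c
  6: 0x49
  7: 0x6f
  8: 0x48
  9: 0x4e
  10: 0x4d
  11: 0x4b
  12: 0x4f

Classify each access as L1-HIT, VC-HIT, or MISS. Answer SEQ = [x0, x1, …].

0: 0x4d (blk 9, set 1) → MISS  vc=[]
1: 0x6e (blk 13, set 1) → MISS  vc=[9]
2: 0x4e (blk 9, set 1) → VC-HIT  vc=[13]
3: 0x4e (blk 9, set 1) → L1-HIT  vc=[13]
4: 0x48 (blk 9, set 1) → L1-HIT  vc=[13]
5: 0x4c (blk 9, set 1) → L1-HIT  vc=[13]
6: 0x49 (blk 9, set 1) → L1-HIT  vc=[13]
7: 0x6f (blk 13, set 1) → VC-HIT  vc=[9]
8: 0x48 (blk 9, set 1) → VC-HIT  vc=[13]
9: 0x4e (blk 9, set 1) → L1-HIT  vc=[13]
10: 0x4d (blk 9, set 1) → L1-HIT  vc=[13]
11: 0x4b (blk 9, set 1) → L1-HIT  vc=[13]
12: 0x4f (blk 9, set 1) → L1-HIT  vc=[13]

SEQ = [MISS, MISS, VC-HIT, L1-HIT, L1-HIT, L1-HIT, L1-HIT, VC-HIT, VC-HIT, L1-HIT, L1-HIT, L1-HIT, L1-HIT]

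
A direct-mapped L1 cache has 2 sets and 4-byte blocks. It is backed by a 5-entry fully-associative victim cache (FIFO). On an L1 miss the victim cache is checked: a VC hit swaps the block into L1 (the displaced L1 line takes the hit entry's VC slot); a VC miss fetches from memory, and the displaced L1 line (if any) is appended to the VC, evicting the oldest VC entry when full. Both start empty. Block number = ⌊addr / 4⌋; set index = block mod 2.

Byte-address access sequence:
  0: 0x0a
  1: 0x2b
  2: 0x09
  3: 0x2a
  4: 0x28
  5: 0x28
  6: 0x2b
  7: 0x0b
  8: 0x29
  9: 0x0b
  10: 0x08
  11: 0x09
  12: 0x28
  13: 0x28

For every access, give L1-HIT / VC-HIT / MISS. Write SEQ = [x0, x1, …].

#0 0xa→b2/s0 MISS; vc=[]
#1 0x2b→b10/s0 MISS; vc=[2]
#2 0x9→b2/s0 VC-HIT; vc=[10]
#3 0x2a→b10/s0 VC-HIT; vc=[2]
#4 0x28→b10/s0 L1-HIT; vc=[2]
#5 0x28→b10/s0 L1-HIT; vc=[2]
#6 0x2b→b10/s0 L1-HIT; vc=[2]
#7 0xb→b2/s0 VC-HIT; vc=[10]
#8 0x29→b10/s0 VC-HIT; vc=[2]
#9 0xb→b2/s0 VC-HIT; vc=[10]
#10 0x8→b2/s0 L1-HIT; vc=[10]
#11 0x9→b2/s0 L1-HIT; vc=[10]
#12 0x28→b10/s0 VC-HIT; vc=[2]
#13 0x28→b10/s0 L1-HIT; vc=[2]

SEQ = [MISS, MISS, VC-HIT, VC-HIT, L1-HIT, L1-HIT, L1-HIT, VC-HIT, VC-HIT, VC-HIT, L1-HIT, L1-HIT, VC-HIT, L1-HIT]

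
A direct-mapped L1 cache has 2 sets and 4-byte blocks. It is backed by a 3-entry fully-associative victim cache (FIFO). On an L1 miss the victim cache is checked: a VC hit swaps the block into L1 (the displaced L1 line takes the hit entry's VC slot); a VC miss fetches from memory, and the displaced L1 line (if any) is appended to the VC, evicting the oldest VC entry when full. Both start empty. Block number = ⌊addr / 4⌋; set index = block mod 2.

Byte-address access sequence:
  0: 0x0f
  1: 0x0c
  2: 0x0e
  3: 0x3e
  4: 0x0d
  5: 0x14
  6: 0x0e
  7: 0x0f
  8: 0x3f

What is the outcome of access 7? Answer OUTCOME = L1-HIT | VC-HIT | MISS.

0: 0xf (blk 3, set 1) → MISS  vc=[]
1: 0xc (blk 3, set 1) → L1-HIT  vc=[]
2: 0xe (blk 3, set 1) → L1-HIT  vc=[]
3: 0x3e (blk 15, set 1) → MISS  vc=[3]
4: 0xd (blk 3, set 1) → VC-HIT  vc=[15]
5: 0x14 (blk 5, set 1) → MISS  vc=[15, 3]
6: 0xe (blk 3, set 1) → VC-HIT  vc=[15, 5]
7: 0xf (blk 3, set 1) → L1-HIT  vc=[15, 5]
8: 0x3f (blk 15, set 1) → VC-HIT  vc=[3, 5]

OUTCOME = L1-HIT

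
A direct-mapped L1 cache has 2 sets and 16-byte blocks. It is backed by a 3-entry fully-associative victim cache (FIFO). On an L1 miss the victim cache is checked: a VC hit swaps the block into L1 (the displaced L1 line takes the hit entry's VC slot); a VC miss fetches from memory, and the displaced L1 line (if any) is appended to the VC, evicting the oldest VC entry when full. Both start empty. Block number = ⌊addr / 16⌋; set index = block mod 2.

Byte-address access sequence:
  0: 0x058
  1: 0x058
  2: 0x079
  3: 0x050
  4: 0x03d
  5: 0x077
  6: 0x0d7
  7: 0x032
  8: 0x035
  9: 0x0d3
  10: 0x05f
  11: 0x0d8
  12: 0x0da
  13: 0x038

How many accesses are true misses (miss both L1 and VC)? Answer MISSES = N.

  [0] addr=0x58 blk=5 s=1: MISS | VC []
  [1] addr=0x58 blk=5 s=1: L1-HIT | VC []
  [2] addr=0x79 blk=7 s=1: MISS | VC [5]
  [3] addr=0x50 blk=5 s=1: VC-HIT | VC [7]
  [4] addr=0x3d blk=3 s=1: MISS | VC [7, 5]
  [5] addr=0x77 blk=7 s=1: VC-HIT | VC [3, 5]
  [6] addr=0xd7 blk=13 s=1: MISS | VC [3, 5, 7]
  [7] addr=0x32 blk=3 s=1: VC-HIT | VC [13, 5, 7]
  [8] addr=0x35 blk=3 s=1: L1-HIT | VC [13, 5, 7]
  [9] addr=0xd3 blk=13 s=1: VC-HIT | VC [3, 5, 7]
  [10] addr=0x5f blk=5 s=1: VC-HIT | VC [3, 13, 7]
  [11] addr=0xd8 blk=13 s=1: VC-HIT | VC [3, 5, 7]
  [12] addr=0xda blk=13 s=1: L1-HIT | VC [3, 5, 7]
  [13] addr=0x38 blk=3 s=1: VC-HIT | VC [13, 5, 7]

MISSES = 4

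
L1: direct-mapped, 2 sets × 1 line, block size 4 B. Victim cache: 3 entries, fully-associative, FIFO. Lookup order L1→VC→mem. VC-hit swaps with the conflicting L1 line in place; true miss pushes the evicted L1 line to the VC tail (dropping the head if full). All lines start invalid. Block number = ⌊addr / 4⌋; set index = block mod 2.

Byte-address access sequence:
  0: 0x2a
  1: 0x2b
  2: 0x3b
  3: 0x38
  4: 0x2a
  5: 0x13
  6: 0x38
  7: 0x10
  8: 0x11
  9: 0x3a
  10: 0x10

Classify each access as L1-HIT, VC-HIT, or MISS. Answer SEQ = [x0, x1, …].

SEQ = [MISS, L1-HIT, MISS, L1-HIT, VC-HIT, MISS, VC-HIT, VC-HIT, L1-HIT, VC-HIT, VC-HIT]

  [0] addr=0x2a blk=10 s=0: MISS | VC []
  [1] addr=0x2b blk=10 s=0: L1-HIT | VC []
  [2] addr=0x3b blk=14 s=0: MISS | VC [10]
  [3] addr=0x38 blk=14 s=0: L1-HIT | VC [10]
  [4] addr=0x2a blk=10 s=0: VC-HIT | VC [14]
  [5] addr=0x13 blk=4 s=0: MISS | VC [14, 10]
  [6] addr=0x38 blk=14 s=0: VC-HIT | VC [4, 10]
  [7] addr=0x10 blk=4 s=0: VC-HIT | VC [14, 10]
  [8] addr=0x11 blk=4 s=0: L1-HIT | VC [14, 10]
  [9] addr=0x3a blk=14 s=0: VC-HIT | VC [4, 10]
  [10] addr=0x10 blk=4 s=0: VC-HIT | VC [14, 10]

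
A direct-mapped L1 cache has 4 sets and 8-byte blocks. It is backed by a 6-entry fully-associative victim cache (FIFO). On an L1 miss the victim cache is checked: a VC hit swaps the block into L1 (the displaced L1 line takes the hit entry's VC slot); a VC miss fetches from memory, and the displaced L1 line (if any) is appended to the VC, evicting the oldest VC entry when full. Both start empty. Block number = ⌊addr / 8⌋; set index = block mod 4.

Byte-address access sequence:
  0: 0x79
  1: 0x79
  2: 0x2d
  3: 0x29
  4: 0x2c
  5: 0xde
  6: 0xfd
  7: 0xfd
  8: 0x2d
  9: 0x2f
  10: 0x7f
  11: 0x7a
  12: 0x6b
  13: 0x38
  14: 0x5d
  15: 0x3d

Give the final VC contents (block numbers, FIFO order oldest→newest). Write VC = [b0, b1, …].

0: 0x79 (blk 15, set 3) → MISS  vc=[]
1: 0x79 (blk 15, set 3) → L1-HIT  vc=[]
2: 0x2d (blk 5, set 1) → MISS  vc=[]
3: 0x29 (blk 5, set 1) → L1-HIT  vc=[]
4: 0x2c (blk 5, set 1) → L1-HIT  vc=[]
5: 0xde (blk 27, set 3) → MISS  vc=[15]
6: 0xfd (blk 31, set 3) → MISS  vc=[15, 27]
7: 0xfd (blk 31, set 3) → L1-HIT  vc=[15, 27]
8: 0x2d (blk 5, set 1) → L1-HIT  vc=[15, 27]
9: 0x2f (blk 5, set 1) → L1-HIT  vc=[15, 27]
10: 0x7f (blk 15, set 3) → VC-HIT  vc=[31, 27]
11: 0x7a (blk 15, set 3) → L1-HIT  vc=[31, 27]
12: 0x6b (blk 13, set 1) → MISS  vc=[31, 27, 5]
13: 0x38 (blk 7, set 3) → MISS  vc=[31, 27, 5, 15]
14: 0x5d (blk 11, set 3) → MISS  vc=[31, 27, 5, 15, 7]
15: 0x3d (blk 7, set 3) → VC-HIT  vc=[31, 27, 5, 15, 11]

VC = [31, 27, 5, 15, 11]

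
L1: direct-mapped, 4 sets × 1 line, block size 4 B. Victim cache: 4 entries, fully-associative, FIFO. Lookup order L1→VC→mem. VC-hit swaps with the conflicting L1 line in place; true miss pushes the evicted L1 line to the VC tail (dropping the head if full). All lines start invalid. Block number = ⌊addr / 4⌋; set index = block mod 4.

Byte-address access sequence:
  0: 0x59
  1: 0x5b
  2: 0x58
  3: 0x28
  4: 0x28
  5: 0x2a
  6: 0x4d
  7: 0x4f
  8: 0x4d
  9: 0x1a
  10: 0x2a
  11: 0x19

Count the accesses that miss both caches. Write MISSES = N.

MISSES = 4

#0 0x59→b22/s2 MISS; vc=[]
#1 0x5b→b22/s2 L1-HIT; vc=[]
#2 0x58→b22/s2 L1-HIT; vc=[]
#3 0x28→b10/s2 MISS; vc=[22]
#4 0x28→b10/s2 L1-HIT; vc=[22]
#5 0x2a→b10/s2 L1-HIT; vc=[22]
#6 0x4d→b19/s3 MISS; vc=[22]
#7 0x4f→b19/s3 L1-HIT; vc=[22]
#8 0x4d→b19/s3 L1-HIT; vc=[22]
#9 0x1a→b6/s2 MISS; vc=[22,10]
#10 0x2a→b10/s2 VC-HIT; vc=[22,6]
#11 0x19→b6/s2 VC-HIT; vc=[22,10]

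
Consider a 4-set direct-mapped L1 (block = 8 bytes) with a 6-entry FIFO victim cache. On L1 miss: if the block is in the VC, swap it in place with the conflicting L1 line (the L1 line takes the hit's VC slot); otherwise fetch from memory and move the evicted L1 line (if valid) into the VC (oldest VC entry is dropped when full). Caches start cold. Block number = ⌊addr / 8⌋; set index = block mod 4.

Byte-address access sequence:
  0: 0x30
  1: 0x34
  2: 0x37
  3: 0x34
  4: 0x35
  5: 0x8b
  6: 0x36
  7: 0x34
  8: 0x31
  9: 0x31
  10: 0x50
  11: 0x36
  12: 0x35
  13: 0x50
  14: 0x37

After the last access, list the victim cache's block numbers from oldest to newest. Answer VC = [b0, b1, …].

  [0] addr=0x30 blk=6 s=2: MISS | VC []
  [1] addr=0x34 blk=6 s=2: L1-HIT | VC []
  [2] addr=0x37 blk=6 s=2: L1-HIT | VC []
  [3] addr=0x34 blk=6 s=2: L1-HIT | VC []
  [4] addr=0x35 blk=6 s=2: L1-HIT | VC []
  [5] addr=0x8b blk=17 s=1: MISS | VC []
  [6] addr=0x36 blk=6 s=2: L1-HIT | VC []
  [7] addr=0x34 blk=6 s=2: L1-HIT | VC []
  [8] addr=0x31 blk=6 s=2: L1-HIT | VC []
  [9] addr=0x31 blk=6 s=2: L1-HIT | VC []
  [10] addr=0x50 blk=10 s=2: MISS | VC [6]
  [11] addr=0x36 blk=6 s=2: VC-HIT | VC [10]
  [12] addr=0x35 blk=6 s=2: L1-HIT | VC [10]
  [13] addr=0x50 blk=10 s=2: VC-HIT | VC [6]
  [14] addr=0x37 blk=6 s=2: VC-HIT | VC [10]

VC = [10]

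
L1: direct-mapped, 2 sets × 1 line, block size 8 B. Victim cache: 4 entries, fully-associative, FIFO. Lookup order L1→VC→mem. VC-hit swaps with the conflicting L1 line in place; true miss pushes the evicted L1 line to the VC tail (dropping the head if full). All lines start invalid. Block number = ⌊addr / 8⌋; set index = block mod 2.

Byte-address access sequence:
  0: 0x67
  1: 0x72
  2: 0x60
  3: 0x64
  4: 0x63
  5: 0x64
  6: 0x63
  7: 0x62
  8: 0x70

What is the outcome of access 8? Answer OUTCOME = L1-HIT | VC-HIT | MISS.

OUTCOME = VC-HIT

#0 0x67→b12/s0 MISS; vc=[]
#1 0x72→b14/s0 MISS; vc=[12]
#2 0x60→b12/s0 VC-HIT; vc=[14]
#3 0x64→b12/s0 L1-HIT; vc=[14]
#4 0x63→b12/s0 L1-HIT; vc=[14]
#5 0x64→b12/s0 L1-HIT; vc=[14]
#6 0x63→b12/s0 L1-HIT; vc=[14]
#7 0x62→b12/s0 L1-HIT; vc=[14]
#8 0x70→b14/s0 VC-HIT; vc=[12]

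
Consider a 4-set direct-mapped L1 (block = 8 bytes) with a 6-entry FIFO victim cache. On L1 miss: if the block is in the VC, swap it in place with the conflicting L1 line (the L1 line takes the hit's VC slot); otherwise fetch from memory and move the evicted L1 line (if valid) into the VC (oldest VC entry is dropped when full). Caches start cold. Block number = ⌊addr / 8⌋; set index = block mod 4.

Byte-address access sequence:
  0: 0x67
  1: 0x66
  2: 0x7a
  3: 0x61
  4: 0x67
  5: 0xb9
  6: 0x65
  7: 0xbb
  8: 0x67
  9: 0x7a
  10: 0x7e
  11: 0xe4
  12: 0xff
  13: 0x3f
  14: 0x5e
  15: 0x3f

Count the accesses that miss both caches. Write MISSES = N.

  [0] addr=0x67 blk=12 s=0: MISS | VC []
  [1] addr=0x66 blk=12 s=0: L1-HIT | VC []
  [2] addr=0x7a blk=15 s=3: MISS | VC []
  [3] addr=0x61 blk=12 s=0: L1-HIT | VC []
  [4] addr=0x67 blk=12 s=0: L1-HIT | VC []
  [5] addr=0xb9 blk=23 s=3: MISS | VC [15]
  [6] addr=0x65 blk=12 s=0: L1-HIT | VC [15]
  [7] addr=0xbb blk=23 s=3: L1-HIT | VC [15]
  [8] addr=0x67 blk=12 s=0: L1-HIT | VC [15]
  [9] addr=0x7a blk=15 s=3: VC-HIT | VC [23]
  [10] addr=0x7e blk=15 s=3: L1-HIT | VC [23]
  [11] addr=0xe4 blk=28 s=0: MISS | VC [23, 12]
  [12] addr=0xff blk=31 s=3: MISS | VC [23, 12, 15]
  [13] addr=0x3f blk=7 s=3: MISS | VC [23, 12, 15, 31]
  [14] addr=0x5e blk=11 s=3: MISS | VC [23, 12, 15, 31, 7]
  [15] addr=0x3f blk=7 s=3: VC-HIT | VC [23, 12, 15, 31, 11]

MISSES = 7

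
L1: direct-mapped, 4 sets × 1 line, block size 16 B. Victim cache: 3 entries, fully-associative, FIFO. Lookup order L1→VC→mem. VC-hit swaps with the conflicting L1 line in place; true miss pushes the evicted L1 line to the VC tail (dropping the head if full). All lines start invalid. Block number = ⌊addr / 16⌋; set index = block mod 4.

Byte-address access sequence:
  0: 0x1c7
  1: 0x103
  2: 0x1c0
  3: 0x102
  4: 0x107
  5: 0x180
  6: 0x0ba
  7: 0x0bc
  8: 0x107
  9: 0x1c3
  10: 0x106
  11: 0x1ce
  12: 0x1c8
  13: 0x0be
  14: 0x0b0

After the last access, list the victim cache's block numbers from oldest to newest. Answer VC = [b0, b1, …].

  [0] addr=0x1c7 blk=28 s=0: MISS | VC []
  [1] addr=0x103 blk=16 s=0: MISS | VC [28]
  [2] addr=0x1c0 blk=28 s=0: VC-HIT | VC [16]
  [3] addr=0x102 blk=16 s=0: VC-HIT | VC [28]
  [4] addr=0x107 blk=16 s=0: L1-HIT | VC [28]
  [5] addr=0x180 blk=24 s=0: MISS | VC [28, 16]
  [6] addr=0xba blk=11 s=3: MISS | VC [28, 16]
  [7] addr=0xbc blk=11 s=3: L1-HIT | VC [28, 16]
  [8] addr=0x107 blk=16 s=0: VC-HIT | VC [28, 24]
  [9] addr=0x1c3 blk=28 s=0: VC-HIT | VC [16, 24]
  [10] addr=0x106 blk=16 s=0: VC-HIT | VC [28, 24]
  [11] addr=0x1ce blk=28 s=0: VC-HIT | VC [16, 24]
  [12] addr=0x1c8 blk=28 s=0: L1-HIT | VC [16, 24]
  [13] addr=0xbe blk=11 s=3: L1-HIT | VC [16, 24]
  [14] addr=0xb0 blk=11 s=3: L1-HIT | VC [16, 24]

VC = [16, 24]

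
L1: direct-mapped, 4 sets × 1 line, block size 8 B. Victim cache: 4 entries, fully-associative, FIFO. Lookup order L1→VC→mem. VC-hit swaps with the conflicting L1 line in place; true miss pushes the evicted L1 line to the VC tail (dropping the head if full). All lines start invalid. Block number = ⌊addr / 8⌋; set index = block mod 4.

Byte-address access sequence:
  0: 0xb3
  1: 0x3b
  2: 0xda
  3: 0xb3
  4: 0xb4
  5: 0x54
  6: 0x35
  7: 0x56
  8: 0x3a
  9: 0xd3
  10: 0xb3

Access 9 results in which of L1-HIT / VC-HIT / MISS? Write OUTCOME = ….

OUTCOME = MISS

0: 0xb3 (blk 22, set 2) → MISS  vc=[]
1: 0x3b (blk 7, set 3) → MISS  vc=[]
2: 0xda (blk 27, set 3) → MISS  vc=[7]
3: 0xb3 (blk 22, set 2) → L1-HIT  vc=[7]
4: 0xb4 (blk 22, set 2) → L1-HIT  vc=[7]
5: 0x54 (blk 10, set 2) → MISS  vc=[7, 22]
6: 0x35 (blk 6, set 2) → MISS  vc=[7, 22, 10]
7: 0x56 (blk 10, set 2) → VC-HIT  vc=[7, 22, 6]
8: 0x3a (blk 7, set 3) → VC-HIT  vc=[27, 22, 6]
9: 0xd3 (blk 26, set 2) → MISS  vc=[27, 22, 6, 10]
10: 0xb3 (blk 22, set 2) → VC-HIT  vc=[27, 26, 6, 10]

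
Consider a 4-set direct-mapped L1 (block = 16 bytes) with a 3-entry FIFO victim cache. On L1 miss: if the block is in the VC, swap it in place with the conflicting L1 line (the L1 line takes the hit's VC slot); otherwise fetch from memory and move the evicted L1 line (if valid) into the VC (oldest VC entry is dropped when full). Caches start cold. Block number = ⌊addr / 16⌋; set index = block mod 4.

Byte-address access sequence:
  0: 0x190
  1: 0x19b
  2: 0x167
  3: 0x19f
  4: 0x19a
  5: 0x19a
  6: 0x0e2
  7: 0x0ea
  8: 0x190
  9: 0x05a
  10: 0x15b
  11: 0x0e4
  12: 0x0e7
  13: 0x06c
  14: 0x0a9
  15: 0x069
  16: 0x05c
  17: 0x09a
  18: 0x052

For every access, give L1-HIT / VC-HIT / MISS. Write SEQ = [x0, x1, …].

SEQ = [MISS, L1-HIT, MISS, L1-HIT, L1-HIT, L1-HIT, MISS, L1-HIT, L1-HIT, MISS, MISS, L1-HIT, L1-HIT, MISS, MISS, VC-HIT, VC-HIT, MISS, VC-HIT]

  [0] addr=0x190 blk=25 s=1: MISS | VC []
  [1] addr=0x19b blk=25 s=1: L1-HIT | VC []
  [2] addr=0x167 blk=22 s=2: MISS | VC []
  [3] addr=0x19f blk=25 s=1: L1-HIT | VC []
  [4] addr=0x19a blk=25 s=1: L1-HIT | VC []
  [5] addr=0x19a blk=25 s=1: L1-HIT | VC []
  [6] addr=0xe2 blk=14 s=2: MISS | VC [22]
  [7] addr=0xea blk=14 s=2: L1-HIT | VC [22]
  [8] addr=0x190 blk=25 s=1: L1-HIT | VC [22]
  [9] addr=0x5a blk=5 s=1: MISS | VC [22, 25]
  [10] addr=0x15b blk=21 s=1: MISS | VC [22, 25, 5]
  [11] addr=0xe4 blk=14 s=2: L1-HIT | VC [22, 25, 5]
  [12] addr=0xe7 blk=14 s=2: L1-HIT | VC [22, 25, 5]
  [13] addr=0x6c blk=6 s=2: MISS | VC [25, 5, 14]
  [14] addr=0xa9 blk=10 s=2: MISS | VC [5, 14, 6]
  [15] addr=0x69 blk=6 s=2: VC-HIT | VC [5, 14, 10]
  [16] addr=0x5c blk=5 s=1: VC-HIT | VC [21, 14, 10]
  [17] addr=0x9a blk=9 s=1: MISS | VC [14, 10, 5]
  [18] addr=0x52 blk=5 s=1: VC-HIT | VC [14, 10, 9]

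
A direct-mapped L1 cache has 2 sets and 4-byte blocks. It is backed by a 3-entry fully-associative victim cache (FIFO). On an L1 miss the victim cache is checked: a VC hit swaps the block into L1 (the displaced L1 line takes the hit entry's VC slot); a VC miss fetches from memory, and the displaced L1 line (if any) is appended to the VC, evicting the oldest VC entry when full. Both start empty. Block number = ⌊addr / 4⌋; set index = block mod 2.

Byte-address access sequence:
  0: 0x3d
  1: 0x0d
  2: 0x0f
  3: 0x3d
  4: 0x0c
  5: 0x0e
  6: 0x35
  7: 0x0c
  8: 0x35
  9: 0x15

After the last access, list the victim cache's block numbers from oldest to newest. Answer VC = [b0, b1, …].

VC = [15, 3, 13]

#0 0x3d→b15/s1 MISS; vc=[]
#1 0xd→b3/s1 MISS; vc=[15]
#2 0xf→b3/s1 L1-HIT; vc=[15]
#3 0x3d→b15/s1 VC-HIT; vc=[3]
#4 0xc→b3/s1 VC-HIT; vc=[15]
#5 0xe→b3/s1 L1-HIT; vc=[15]
#6 0x35→b13/s1 MISS; vc=[15,3]
#7 0xc→b3/s1 VC-HIT; vc=[15,13]
#8 0x35→b13/s1 VC-HIT; vc=[15,3]
#9 0x15→b5/s1 MISS; vc=[15,3,13]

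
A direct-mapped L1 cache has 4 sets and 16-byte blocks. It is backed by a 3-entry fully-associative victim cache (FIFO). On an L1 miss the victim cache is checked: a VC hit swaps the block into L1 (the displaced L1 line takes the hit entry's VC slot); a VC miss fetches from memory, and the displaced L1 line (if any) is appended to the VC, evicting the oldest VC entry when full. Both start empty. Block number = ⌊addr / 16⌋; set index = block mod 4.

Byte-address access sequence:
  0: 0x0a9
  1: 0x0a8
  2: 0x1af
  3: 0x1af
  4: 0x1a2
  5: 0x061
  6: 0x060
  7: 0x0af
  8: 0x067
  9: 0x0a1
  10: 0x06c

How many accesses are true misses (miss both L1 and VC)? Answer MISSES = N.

MISSES = 3

#0 0xa9→b10/s2 MISS; vc=[]
#1 0xa8→b10/s2 L1-HIT; vc=[]
#2 0x1af→b26/s2 MISS; vc=[10]
#3 0x1af→b26/s2 L1-HIT; vc=[10]
#4 0x1a2→b26/s2 L1-HIT; vc=[10]
#5 0x61→b6/s2 MISS; vc=[10,26]
#6 0x60→b6/s2 L1-HIT; vc=[10,26]
#7 0xaf→b10/s2 VC-HIT; vc=[6,26]
#8 0x67→b6/s2 VC-HIT; vc=[10,26]
#9 0xa1→b10/s2 VC-HIT; vc=[6,26]
#10 0x6c→b6/s2 VC-HIT; vc=[10,26]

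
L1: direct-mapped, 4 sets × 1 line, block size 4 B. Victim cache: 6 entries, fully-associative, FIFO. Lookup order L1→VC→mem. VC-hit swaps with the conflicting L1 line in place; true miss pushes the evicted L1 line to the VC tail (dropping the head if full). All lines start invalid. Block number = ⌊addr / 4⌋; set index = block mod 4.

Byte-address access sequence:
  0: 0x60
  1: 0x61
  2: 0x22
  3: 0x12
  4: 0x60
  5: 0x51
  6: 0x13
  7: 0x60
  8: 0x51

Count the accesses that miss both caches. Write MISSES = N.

MISSES = 4

  [0] addr=0x60 blk=24 s=0: MISS | VC []
  [1] addr=0x61 blk=24 s=0: L1-HIT | VC []
  [2] addr=0x22 blk=8 s=0: MISS | VC [24]
  [3] addr=0x12 blk=4 s=0: MISS | VC [24, 8]
  [4] addr=0x60 blk=24 s=0: VC-HIT | VC [4, 8]
  [5] addr=0x51 blk=20 s=0: MISS | VC [4, 8, 24]
  [6] addr=0x13 blk=4 s=0: VC-HIT | VC [20, 8, 24]
  [7] addr=0x60 blk=24 s=0: VC-HIT | VC [20, 8, 4]
  [8] addr=0x51 blk=20 s=0: VC-HIT | VC [24, 8, 4]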